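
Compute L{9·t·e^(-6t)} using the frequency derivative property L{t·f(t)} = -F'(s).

L{e^(-6t)} = 1/(s+6). By frequency derivative: L{t·e^(-6t)} = -d/ds[1/(s+6)] = -(-1)/(s+6)² = 1/(s+6)². Then L{9·t·e^(-6t)} = 9·1/(s+6)² = 9/(s+6)²

Final answer: 9/(s+6)²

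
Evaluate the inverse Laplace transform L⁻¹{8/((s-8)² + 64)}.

Using frequency shift, L⁻¹{8/((s-8)² + 64)} = e^(8t)·sin(8t)

Final answer: e^(8t)·sin(8t)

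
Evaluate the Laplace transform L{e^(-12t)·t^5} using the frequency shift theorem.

L{e^(at)·t^n} = n!/(s-a)^(n+1), so L{e^(-12t)·t^5} = 120/(s+12)^6

Final answer: 120/(s+12)^6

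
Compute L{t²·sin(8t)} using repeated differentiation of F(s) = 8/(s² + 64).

F(s) = 8/(s² + 64). F'(s) = -16s/(s² + 64)². F''(s) = -16(64 - 3s²)/(s² + 64)³ = (48s² - 1024)/(s² + 64)³. So L{t²·sin(8t)} = (-1)² F''(s) = (48s² - 1024)/(s² + 64)³

Final answer: (48s² - 1024)/(s² + 64)³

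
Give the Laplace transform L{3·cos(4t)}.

L{cos(ωt)} = s/(s² + ω²), so L{cos(4t)} = s/(s² + 16). Then L{3·cos(4t)} = 3·s/(s² + 16) = 3s/(s² + 16)

Final answer: 3s/(s² + 16)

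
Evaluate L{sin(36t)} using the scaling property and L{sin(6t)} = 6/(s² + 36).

Using L{f(at)} = (1/a)F(s/a) with a=6: L{sin(36t)} = (1/6) · 6/((s/6)² + 36) = (1/6) · 6·36/(s² + 1296) = 36/(s² + 1296)

Final answer: 36/(s² + 1296)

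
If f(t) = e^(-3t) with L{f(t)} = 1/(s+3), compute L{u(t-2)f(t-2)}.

Time shift theorem: L{u(t-a)f(t-a)} = e^(-as)F(s). Here a=2, F(s) = 1/(s+3), so L{u(t-2)f(t-2)} = e^(-2s)·1/(s+3)

Final answer: e^(-2s)·1/(s+3)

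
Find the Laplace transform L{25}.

L{25} = 25 · L{1} = 25/s

Final answer: 25/s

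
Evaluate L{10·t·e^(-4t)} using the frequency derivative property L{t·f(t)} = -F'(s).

L{e^(-4t)} = 1/(s+4). By frequency derivative: L{t·e^(-4t)} = -d/ds[1/(s+4)] = -(-1)/(s+4)² = 1/(s+4)². Then L{10·t·e^(-4t)} = 10·1/(s+4)² = 10/(s+4)²

Final answer: 10/(s+4)²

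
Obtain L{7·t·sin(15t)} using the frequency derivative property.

L{sin(15t)} = 15/(s² + 225). By L{t·f(t)} = -F'(s): -d/ds[15/(s² + 225)] = -(15)·(-2s)/(s² + 225)² = 30s/(s² + 225)². Then L{7·t·sin(15t)} = 7·30s/(s² + 225)² = 210s/(s² + 225)²

Final answer: 210s/(s² + 225)²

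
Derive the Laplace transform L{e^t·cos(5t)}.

L{e^(at)·cos(ωt)} = (s-a)/((s-a)² + ω²), so L{e^t·cos(5t)} = (s-1)/((s-1)² + 25)

Final answer: (s-1)/((s-1)² + 25)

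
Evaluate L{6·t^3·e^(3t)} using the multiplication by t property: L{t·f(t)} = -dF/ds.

Using L{t^n·e^(at)} = n!/(s-a)^(n+1), L{t^3·e^(3t)} = 6/(s-3)^4, so L{6·t^3·e^(3t)} = 6·6/(s-3)^4 = 36/(s-3)^4

Final answer: 36/(s-3)^4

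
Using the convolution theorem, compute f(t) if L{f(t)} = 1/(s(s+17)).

1/(s(s+17)) = (1/s)·(1/(s+17)) = L{1}·L{e^(-17t)}. By convolution, f(t) = 1*e^(-17t) = ∫₀ᵗ 1·e^(-17τ) dτ = (1 - e^(-17t))/17

Final answer: (1 - e^(-17t))/17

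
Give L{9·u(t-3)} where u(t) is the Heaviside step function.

L{u(t-a)} = e^(-as)/s. Here a=3, so L{u(t-3)} = e^(-3s)/s, and L{9·u(t-3)} = 9·e^(-3s)/s

Final answer: 9·e^(-3s)/s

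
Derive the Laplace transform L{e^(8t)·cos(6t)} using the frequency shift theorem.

Frequency shift: L{e^(at)f(t)} = F(s-a). L{e^(8t)·cos(6t)} = (s-8)/((s-8)² + 36)

Final answer: (s-8)/((s-8)² + 36)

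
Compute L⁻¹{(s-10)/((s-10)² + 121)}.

Using frequency shift: L⁻¹{(s-a)/((s-a)² + b²)} = e^(at)cos(bt). Here a=10, b=11

Final answer: e^(10t)·cos(11t)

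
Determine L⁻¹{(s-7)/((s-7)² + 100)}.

Using frequency shift: L⁻¹{(s-a)/((s-a)² + b²)} = e^(at)cos(bt). Here a=7, b=10

Final answer: e^(7t)·cos(10t)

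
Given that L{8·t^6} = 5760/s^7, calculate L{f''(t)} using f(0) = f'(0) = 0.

L{f''(t)} = s²F(s) - sf(0) - f'(0) = s²·5760/s^7 - 0 - 0 = 5760/s^5

Final answer: 5760/s^5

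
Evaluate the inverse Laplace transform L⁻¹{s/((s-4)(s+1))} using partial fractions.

Using partial fractions, f(t) = (4e^(4t) + e^(-t))/5

Final answer: (4e^(4t) + e^(-t))/5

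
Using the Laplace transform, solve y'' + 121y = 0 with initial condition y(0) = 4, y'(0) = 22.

L{y''} + 121L{y} = 0. s²Y - 4s - 22 + 121Y = 0. Y(s² + 121) = 4s + 22. Y = (4s + 22)/(s² + 121). Inverting: y(t) = 4cos(11t) + 2sin(11t)

Final answer: y(t) = 4cos(11t) + 2sin(11t)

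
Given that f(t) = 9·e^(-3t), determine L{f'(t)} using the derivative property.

f(0) = 9, F(s) = 9/(s+3). L{f'(t)} = s·F(s) - f(0) = 9s/(s+3) - 9 = (9s - 9(s+3))/(s+3) = -27/(s+3)

Final answer: -27/(s+3)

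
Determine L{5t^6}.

L{t^n} = n!/s^(n+1). So L{5t^6} = 5·6!/s^7 = 3600/s^7

Final answer: 3600/s^7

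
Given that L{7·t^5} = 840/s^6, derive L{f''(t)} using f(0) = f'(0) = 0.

L{f''(t)} = s²F(s) - sf(0) - f'(0) = s²·840/s^6 - 0 - 0 = 840/s^4

Final answer: 840/s^4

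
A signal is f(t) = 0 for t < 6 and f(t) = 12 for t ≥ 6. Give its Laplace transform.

f(t) = 12·u(t-6). L{u(t-6)} = e^(-6s)/s, so L{f(t)} = 12·e^(-6s)/s

Final answer: 12·e^(-6s)/s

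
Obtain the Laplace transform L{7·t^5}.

L{t^n} = n!/s^(n+1), so L{t^5} = 120/s^6. Then L{7·t^5} = 7·120/s^6 = 840/s^6

Final answer: 840/s^6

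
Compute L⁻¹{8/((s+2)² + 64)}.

Form: b/((s-a)² + b²) → e^(at)sin(bt). With a=-2, b=8

Final answer: e^(-2t)·sin(8t)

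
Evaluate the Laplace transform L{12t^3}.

L{12t^3} = 12 · L{t^3} = 12 · 6/s^4 = 72/s^4

Final answer: 72/s^4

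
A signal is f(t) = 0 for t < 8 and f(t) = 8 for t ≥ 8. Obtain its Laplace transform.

f(t) = 8·u(t-8). L{u(t-8)} = e^(-8s)/s, so L{f(t)} = 8·e^(-8s)/s

Final answer: 8·e^(-8s)/s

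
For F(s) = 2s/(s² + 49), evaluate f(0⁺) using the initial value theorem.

f(0⁺) = lim_{s→∞} s·2s/(s² + 49) = lim_{s→∞} 2s²/(s² + 49) = 2

Final answer: 2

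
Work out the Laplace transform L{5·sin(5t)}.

L{sin(ωt)} = ω/(s² + ω²), so L{sin(5t)} = 5/(s² + 25). Then L{5·sin(5t)} = 5·5/(s² + 25) = 25/(s² + 25)

Final answer: 25/(s² + 25)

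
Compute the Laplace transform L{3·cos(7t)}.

L{cos(ωt)} = s/(s² + ω²), so L{cos(7t)} = s/(s² + 49). Then L{3·cos(7t)} = 3·s/(s² + 49) = 3s/(s² + 49)

Final answer: 3s/(s² + 49)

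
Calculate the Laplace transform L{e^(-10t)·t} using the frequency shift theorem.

L{e^(at)·t^n} = n!/(s-a)^(n+1), so L{e^(-10t)·t} = 1/(s+10)^2

Final answer: 1/(s+10)^2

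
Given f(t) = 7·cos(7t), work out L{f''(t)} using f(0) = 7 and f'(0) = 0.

F(s) = 7s/(s² + 49). L{f''(t)} = s²F(s) - sf(0) - f'(0) = 7s³/(s² + 49) - 7s = (7s³ - 7s(s² + 49))/(s² + 49) = -343s/(s² + 49)

Final answer: -343s/(s² + 49)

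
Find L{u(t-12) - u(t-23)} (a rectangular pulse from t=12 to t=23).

L{u(t-a)} = e^(-as)/s. L{u(t-12) - u(t-23)} = (e^(-12s) - e^(-23s))/s

Final answer: (e^(-12s) - e^(-23s))/s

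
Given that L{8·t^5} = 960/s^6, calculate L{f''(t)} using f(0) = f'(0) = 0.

L{f''(t)} = s²F(s) - sf(0) - f'(0) = s²·960/s^6 - 0 - 0 = 960/s^4

Final answer: 960/s^4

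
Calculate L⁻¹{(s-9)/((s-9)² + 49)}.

Using frequency shift: L⁻¹{(s-a)/((s-a)² + b²)} = e^(at)cos(bt). Here a=9, b=7

Final answer: e^(9t)·cos(7t)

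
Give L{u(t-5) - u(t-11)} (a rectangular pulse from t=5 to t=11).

L{u(t-a)} = e^(-as)/s. L{u(t-5) - u(t-11)} = (e^(-5s) - e^(-11s))/s

Final answer: (e^(-5s) - e^(-11s))/s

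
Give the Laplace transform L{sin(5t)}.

L{sin(ωt)} = ω/(s² + ω²), so L{sin(5t)} = 5/(s² + 25)

Final answer: 5/(s² + 25)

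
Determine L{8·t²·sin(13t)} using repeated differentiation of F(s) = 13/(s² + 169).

F(s) = 13/(s² + 169). F'(s) = -26s/(s² + 169)². F''(s) = -26(169 - 3s²)/(s² + 169)³ = (78s² - 4394)/(s² + 169)³. So L{t²·sin(13t)} = (-1)² F''(s) = (78s² - 4394)/(s² + 169)³. Then L{8·t²·sin(13t)} = 8·(78s² - 4394)/(s² + 169)³ = (624s² - 35152)/(s² + 169)³

Final answer: (624s² - 35152)/(s² + 169)³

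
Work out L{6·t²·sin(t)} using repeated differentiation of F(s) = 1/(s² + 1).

F(s) = 1/(s² + 1). F'(s) = -2s/(s² + 1)². F''(s) = -2(1 - 3s²)/(s² + 1)³ = (6s² - 2)/(s² + 1)³. So L{t²·sin(t)} = (-1)² F''(s) = (6s² - 2)/(s² + 1)³. Then L{6·t²·sin(t)} = 6·(6s² - 2)/(s² + 1)³ = (36s² - 12)/(s² + 1)³

Final answer: (36s² - 12)/(s² + 1)³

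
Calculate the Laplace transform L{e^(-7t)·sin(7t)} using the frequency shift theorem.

Frequency shift: L{e^(at)f(t)} = F(s-a). L{e^(-7t)·sin(7t)} = 7/((s+7)² + 49)

Final answer: 7/((s+7)² + 49)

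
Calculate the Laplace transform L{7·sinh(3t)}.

L{sinh(ωt)} = ω/(s² - ω²), so L{sinh(3t)} = 3/(s² - 9). Then L{7·sinh(3t)} = 7·3/(s² - 9) = 21/(s² - 9)

Final answer: 21/(s² - 9)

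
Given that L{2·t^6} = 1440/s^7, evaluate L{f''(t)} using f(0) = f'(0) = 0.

L{f''(t)} = s²F(s) - sf(0) - f'(0) = s²·1440/s^7 - 0 - 0 = 1440/s^5

Final answer: 1440/s^5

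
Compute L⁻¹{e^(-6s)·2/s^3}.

L⁻¹{2/s^3} = t^2. By the time shift theorem, L⁻¹{e^(-as)F(s)} = u(t-a)f(t-a) with a=6, so L⁻¹{e^(-6s)·2/s^3} = u(t-6)·(t-6)^2

Final answer: u(t-6)·(t-6)^2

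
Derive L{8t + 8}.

L{8t + 8} = 8·L{t} + 8·L{1} = 8/s² + 8/s

Final answer: 8/s² + 8/s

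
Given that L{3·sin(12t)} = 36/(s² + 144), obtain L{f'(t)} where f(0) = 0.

L{f'(t)} = s·F(s) - f(0) = s·36/(s² + 144) - 0 = 36s/(s² + 144)

Final answer: 36s/(s² + 144)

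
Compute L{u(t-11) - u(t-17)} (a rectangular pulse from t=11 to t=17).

L{u(t-a)} = e^(-as)/s. L{u(t-11) - u(t-17)} = (e^(-11s) - e^(-17s))/s

Final answer: (e^(-11s) - e^(-17s))/s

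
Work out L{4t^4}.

L{t^n} = n!/s^(n+1). So L{4t^4} = 4·4!/s^5 = 96/s^5

Final answer: 96/s^5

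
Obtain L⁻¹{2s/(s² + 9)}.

This is the form c·s/(s² + a²) with a = 3, c = 2. L⁻¹ = 2·cos(3t)

Final answer: 2·cos(3t)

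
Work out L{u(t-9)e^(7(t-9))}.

u(t-a)f(t-a) with f(t)=e^(7t). L{e^(7t)} = 1/(s-7). By time shift: e^(-9s)/(s-7)

Final answer: e^(-9s)/(s-7)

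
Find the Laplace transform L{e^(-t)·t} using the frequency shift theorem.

L{e^(at)·t^n} = n!/(s-a)^(n+1), so L{e^(-t)·t} = 1/(s+1)^2

Final answer: 1/(s+1)^2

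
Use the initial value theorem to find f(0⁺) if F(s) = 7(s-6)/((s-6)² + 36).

f(0⁺) = lim_{s→∞} sF(s) = lim_{s→∞} 7s(s-6)/((s-6)² + 36) = 7

Final answer: 7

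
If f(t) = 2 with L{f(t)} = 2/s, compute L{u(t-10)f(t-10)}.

Time shift theorem: L{u(t-a)f(t-a)} = e^(-as)F(s). Here a=10, F(s) = 2/s, so L{u(t-10)f(t-10)} = e^(-10s)·2/s

Final answer: e^(-10s)·2/s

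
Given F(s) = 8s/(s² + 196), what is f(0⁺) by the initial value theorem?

f(0⁺) = lim_{s→∞} s·8s/(s² + 196) = lim_{s→∞} 8s²/(s² + 196) = 8

Final answer: 8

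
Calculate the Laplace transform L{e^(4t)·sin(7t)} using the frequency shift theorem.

Frequency shift: L{e^(at)f(t)} = F(s-a). L{e^(4t)·sin(7t)} = 7/((s-4)² + 49)

Final answer: 7/((s-4)² + 49)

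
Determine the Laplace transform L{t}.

L{t^n} = n!/s^(n+1), so L{t} = 1/s^2

Final answer: 1/s^2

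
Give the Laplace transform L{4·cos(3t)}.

L{cos(ωt)} = s/(s² + ω²), so L{cos(3t)} = s/(s² + 9). Then L{4·cos(3t)} = 4·s/(s² + 9) = 4s/(s² + 9)

Final answer: 4s/(s² + 9)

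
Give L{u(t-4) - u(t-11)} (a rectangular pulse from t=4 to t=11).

L{u(t-a)} = e^(-as)/s. L{u(t-4) - u(t-11)} = (e^(-4s) - e^(-11s))/s

Final answer: (e^(-4s) - e^(-11s))/s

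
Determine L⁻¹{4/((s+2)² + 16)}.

Form: b/((s-a)² + b²) → e^(at)sin(bt). With a=-2, b=4

Final answer: e^(-2t)·sin(4t)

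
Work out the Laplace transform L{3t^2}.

L{3t^2} = 3 · L{t^2} = 3 · 2/s^3 = 6/s^3

Final answer: 6/s^3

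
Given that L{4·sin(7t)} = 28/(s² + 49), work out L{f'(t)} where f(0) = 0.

L{f'(t)} = s·F(s) - f(0) = s·28/(s² + 49) - 0 = 28s/(s² + 49)

Final answer: 28s/(s² + 49)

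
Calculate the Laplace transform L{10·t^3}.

L{t^n} = n!/s^(n+1), so L{t^3} = 6/s^4. Then L{10·t^3} = 10·6/s^4 = 60/s^4

Final answer: 60/s^4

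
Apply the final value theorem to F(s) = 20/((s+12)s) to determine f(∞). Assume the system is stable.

f(∞) = lim_{s→0} sF(s) = lim_{s→0} 20/(s+12) = 5/3

Final answer: 5/3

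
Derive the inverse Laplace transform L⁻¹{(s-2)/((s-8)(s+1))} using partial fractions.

Using partial fractions, f(t) = (6e^(8t) + 3e^(-t))/9

Final answer: (6e^(8t) + 3e^(-t))/9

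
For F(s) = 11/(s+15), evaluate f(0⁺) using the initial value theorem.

f(0⁺) = lim_{s→∞} s·11/(s+15) = lim_{s→∞} 11s/(s+15) = 11

Final answer: 11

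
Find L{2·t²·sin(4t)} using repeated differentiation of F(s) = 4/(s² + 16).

F(s) = 4/(s² + 16). F'(s) = -8s/(s² + 16)². F''(s) = -8(16 - 3s²)/(s² + 16)³ = (24s² - 128)/(s² + 16)³. So L{t²·sin(4t)} = (-1)² F''(s) = (24s² - 128)/(s² + 16)³. Then L{2·t²·sin(4t)} = 2·(24s² - 128)/(s² + 16)³ = (48s² - 256)/(s² + 16)³

Final answer: (48s² - 256)/(s² + 16)³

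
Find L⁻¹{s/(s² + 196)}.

This is the form c·s/(s² + a²) with a = 14. L⁻¹ = cos(14t)

Final answer: cos(14t)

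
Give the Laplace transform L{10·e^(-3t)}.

L{e^(at)} = 1/(s-a), so L{e^(-3t)} = 1/(s+3). Then L{10·e^(-3t)} = 10/(s+3)

Final answer: 10/(s+3)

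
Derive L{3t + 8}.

L{3t + 8} = 3·L{t} + 8·L{1} = 3/s² + 8/s

Final answer: 3/s² + 8/s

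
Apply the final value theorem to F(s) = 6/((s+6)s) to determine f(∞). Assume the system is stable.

f(∞) = lim_{s→0} sF(s) = lim_{s→0} 6/(s+6) = 1

Final answer: 1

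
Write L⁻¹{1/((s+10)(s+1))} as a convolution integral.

1/((s+10)(s+1)) = (1/(s+10))·(1/(s+1)) = L{e^(-10t)}·L{e^(-t)}. So f(t) = e^(-10t)*e^(-t) = ∫₀ᵗ e^(-10τ)·e^(-(t-τ)) dτ

Final answer: ∫₀ᵗ e^(-10τ)·e^(-(t-τ)) dτ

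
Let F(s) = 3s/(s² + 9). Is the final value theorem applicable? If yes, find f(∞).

The final value theorem requires all poles of sF(s) in the left half-plane. sF(s) = 3s²/(s² + 9) has poles at s = ±3i (imaginary axis). Theorem does NOT apply (oscillatory system).

Final answer: Not applicable (oscillatory)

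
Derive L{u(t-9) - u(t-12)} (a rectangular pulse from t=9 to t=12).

L{u(t-a)} = e^(-as)/s. L{u(t-9) - u(t-12)} = (e^(-9s) - e^(-12s))/s

Final answer: (e^(-9s) - e^(-12s))/s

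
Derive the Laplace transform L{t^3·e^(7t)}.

L{t^n·e^(at)} = n!/(s-a)^(n+1), so L{t^3·e^(7t)} = 6/(s-7)^4

Final answer: 6/(s-7)^4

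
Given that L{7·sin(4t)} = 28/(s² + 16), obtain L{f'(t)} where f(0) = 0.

L{f'(t)} = s·F(s) - f(0) = s·28/(s² + 16) - 0 = 28s/(s² + 16)

Final answer: 28s/(s² + 16)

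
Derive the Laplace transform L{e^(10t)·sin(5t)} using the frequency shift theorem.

Frequency shift: L{e^(at)f(t)} = F(s-a). L{e^(10t)·sin(5t)} = 5/((s-10)² + 25)

Final answer: 5/((s-10)² + 25)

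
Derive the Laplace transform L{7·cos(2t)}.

L{cos(ωt)} = s/(s² + ω²), so L{cos(2t)} = s/(s² + 4). Then L{7·cos(2t)} = 7·s/(s² + 4) = 7s/(s² + 4)

Final answer: 7s/(s² + 4)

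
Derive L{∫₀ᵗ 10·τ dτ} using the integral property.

L{∫₀ᵗ f(τ)dτ} = F(s)/s with f(t) = 10t. F(s) = 10/s^2, so L{∫₀ᵗ 10·τ dτ} = (10/s^2)/s = 10/s^3. (Check: ∫₀ᵗ 10·τ dτ = 10t^2/2.)

Final answer: 10/s^3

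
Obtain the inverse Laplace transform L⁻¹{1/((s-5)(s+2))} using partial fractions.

Decompose: A/(s-5) + B/(s+2). A = 1/7, B = -1/7. f(t) = (e^(5t) - e^(-2t))/7

Final answer: (e^(5t) - e^(-2t))/7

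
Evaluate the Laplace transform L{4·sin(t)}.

L{sin(ωt)} = ω/(s² + ω²), so L{sin(t)} = 1/(s² + 1). Then L{4·sin(t)} = 4·1/(s² + 1) = 4/(s² + 1)

Final answer: 4/(s² + 1)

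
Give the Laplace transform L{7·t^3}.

L{t^n} = n!/s^(n+1), so L{t^3} = 6/s^4. Then L{7·t^3} = 7·6/s^4 = 42/s^4

Final answer: 42/s^4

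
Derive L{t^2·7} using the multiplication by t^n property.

L{7} = 7/s. d^1/ds^1[1/s] = -1/s². d^2/ds^2[1/s] = 2/s^3. So L{t^2} = (-1)^{2}·2/s^3 = 2/s^3. Then L{t^2·7} = 7·2/s^3 = 14/s^3

Final answer: 14/s^3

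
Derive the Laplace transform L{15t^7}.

L{15t^7} = 15 · L{t^7} = 15 · 5040/s^8 = 75600/s^8

Final answer: 75600/s^8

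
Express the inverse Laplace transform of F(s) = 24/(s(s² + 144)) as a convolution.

24/(s(s² + 144)) = (1/s)·(24/(s² + 144)) = L{1}·L{2·sin(12t)}. So f(t) = 1*(2·sin(12t)) = ∫₀ᵗ 2·sin(12τ) dτ

Final answer: ∫₀ᵗ 2·sin(12τ) dτ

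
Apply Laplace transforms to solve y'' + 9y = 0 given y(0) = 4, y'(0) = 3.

L{y''} + 9L{y} = 0. s²Y - 4s - 3 + 9Y = 0. Y(s² + 9) = 4s + 3. Y = (4s + 3)/(s² + 9). Inverting: y(t) = 4cos(3t) + sin(3t)

Final answer: y(t) = 4cos(3t) + sin(3t)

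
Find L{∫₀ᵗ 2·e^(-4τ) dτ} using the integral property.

L{∫₀ᵗ f(τ)dτ} = F(s)/s with F(s) = 2/(s+4), so L{∫₀ᵗ 2·e^(-4τ) dτ} = 2/(s(s+4))

Final answer: 2/(s(s+4))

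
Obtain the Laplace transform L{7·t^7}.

L{t^n} = n!/s^(n+1), so L{t^7} = 5040/s^8. Then L{7·t^7} = 7·5040/s^8 = 35280/s^8

Final answer: 35280/s^8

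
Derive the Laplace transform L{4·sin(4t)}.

L{sin(ωt)} = ω/(s² + ω²), so L{sin(4t)} = 4/(s² + 16). Then L{4·sin(4t)} = 4·4/(s² + 16) = 16/(s² + 16)

Final answer: 16/(s² + 16)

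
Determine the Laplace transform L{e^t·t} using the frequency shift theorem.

L{e^(at)·t^n} = n!/(s-a)^(n+1), so L{e^t·t} = 1/(s-1)^2

Final answer: 1/(s-1)^2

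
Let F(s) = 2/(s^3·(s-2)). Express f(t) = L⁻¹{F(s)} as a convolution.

2/(s^3·(s-2)) = (2/s^3)·(1/(s-2)) = L{t^2}·L{e^(2t)}. So f(t) = t^2*e^(2t) = ∫₀ᵗ τ^2·e^(2(t-τ)) dτ

Final answer: ∫₀ᵗ τ^2·e^(2(t-τ)) dτ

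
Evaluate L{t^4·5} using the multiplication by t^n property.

L{5} = 5/s. d^1/ds^1[1/s] = -1/s². d^2/ds^2[1/s] = 2/s^3. d^3/ds^3[1/s] = -6/s^4. d^4/ds^4[1/s] = 24/s^5. So L{t^4} = (-1)^{4}·24/s^5 = 24/s^5. Then L{t^4·5} = 5·24/s^5 = 120/s^5

Final answer: 120/s^5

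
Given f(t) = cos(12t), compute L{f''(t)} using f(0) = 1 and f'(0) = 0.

F(s) = s/(s² + 144). L{f''(t)} = s²F(s) - sf(0) - f'(0) = s³/(s² + 144) - s = (s³ - s(s² + 144))/(s² + 144) = -144s/(s² + 144)

Final answer: -144s/(s² + 144)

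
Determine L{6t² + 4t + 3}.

L{6t² + 4t + 3} = 6·2/s³ + 4/s² + 3/s = 12/s³ + 4/s² + 3/s

Final answer: 12/s³ + 4/s² + 3/s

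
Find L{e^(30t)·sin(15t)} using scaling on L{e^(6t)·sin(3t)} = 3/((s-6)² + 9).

Scaling with a=5: L{e^(30t)·sin(15t)} = (1/5) · 3/((s/5-6)² + 9). Simplifying: 15/((s-30)² + 225)

Final answer: 15/((s-30)² + 225)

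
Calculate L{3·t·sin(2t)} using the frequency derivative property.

L{sin(2t)} = 2/(s² + 4). By L{t·f(t)} = -F'(s): -d/ds[2/(s² + 4)] = -(2)·(-2s)/(s² + 4)² = 4s/(s² + 4)². Then L{3·t·sin(2t)} = 3·4s/(s² + 4)² = 12s/(s² + 4)²

Final answer: 12s/(s² + 4)²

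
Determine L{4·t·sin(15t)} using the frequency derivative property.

L{sin(15t)} = 15/(s² + 225). By L{t·f(t)} = -F'(s): -d/ds[15/(s² + 225)] = -(15)·(-2s)/(s² + 225)² = 30s/(s² + 225)². Then L{4·t·sin(15t)} = 4·30s/(s² + 225)² = 120s/(s² + 225)²

Final answer: 120s/(s² + 225)²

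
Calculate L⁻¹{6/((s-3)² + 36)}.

Form: b/((s-a)² + b²) → e^(at)sin(bt). With a=3, b=6

Final answer: e^(3t)·sin(6t)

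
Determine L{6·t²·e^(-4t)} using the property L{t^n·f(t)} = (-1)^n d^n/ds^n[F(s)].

L{e^(-4t)} = 1/(s+4). d/ds[1/(s+4)] = -1/(s+4)². d²/ds²[1/(s+4)] = 2/(s+4)³. So L{t²·e^(-4t)} = (-1)² · 2/(s+4)³ = 2/(s+4)³. Then L{6·t²·e^(-4t)} = 6·2/(s+4)³ = 12/(s+4)³

Final answer: 12/(s+4)³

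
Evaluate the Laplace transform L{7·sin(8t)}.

L{sin(ωt)} = ω/(s² + ω²), so L{sin(8t)} = 8/(s² + 64). Then L{7·sin(8t)} = 7·8/(s² + 64) = 56/(s² + 64)

Final answer: 56/(s² + 64)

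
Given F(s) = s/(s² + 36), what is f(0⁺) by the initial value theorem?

f(0⁺) = lim_{s→∞} s·s/(s² + 36) = lim_{s→∞} s²/(s² + 36) = 1

Final answer: 1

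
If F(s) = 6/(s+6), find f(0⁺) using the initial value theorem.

f(0⁺) = lim_{s→∞} s·6/(s+6) = lim_{s→∞} 6s/(s+6) = 6

Final answer: 6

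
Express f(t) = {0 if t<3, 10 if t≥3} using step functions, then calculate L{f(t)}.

f(t) = 10·u(t-3). L{u(t-3)} = e^(-3s)/s, so L{f(t)} = 10·e^(-3s)/s

Final answer: 10·e^(-3s)/s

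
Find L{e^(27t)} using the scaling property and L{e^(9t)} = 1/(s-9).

Using L{f(at)} = (1/a)F(s/a) with a=3 and f(t) = e^(9t): L{e^(27t)} = (1/3) · 1/((s/3)-9) = (1/3) · 3/(s-27) = 1/(s-27)

Final answer: 1/(s-27)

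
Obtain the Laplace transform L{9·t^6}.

L{t^n} = n!/s^(n+1), so L{t^6} = 720/s^7. Then L{9·t^6} = 9·720/s^7 = 6480/s^7

Final answer: 6480/s^7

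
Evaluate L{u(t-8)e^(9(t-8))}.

u(t-a)f(t-a) with f(t)=e^(9t). L{e^(9t)} = 1/(s-9). By time shift: e^(-8s)/(s-9)

Final answer: e^(-8s)/(s-9)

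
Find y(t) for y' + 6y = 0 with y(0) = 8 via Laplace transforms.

L{y'} + 6L{y} = 0. sY - 8 + 6Y = 0. Y(s+6) = 8. Y = 8/(s+6)

Final answer: y(t) = 8e^(-6t)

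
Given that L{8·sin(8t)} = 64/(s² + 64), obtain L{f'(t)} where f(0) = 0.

L{f'(t)} = s·F(s) - f(0) = s·64/(s² + 64) - 0 = 64s/(s² + 64)

Final answer: 64s/(s² + 64)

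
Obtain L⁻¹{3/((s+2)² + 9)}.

Form: b/((s-a)² + b²) → e^(at)sin(bt). With a=-2, b=3

Final answer: e^(-2t)·sin(3t)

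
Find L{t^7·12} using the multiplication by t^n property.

L{12} = 12/s. d^1/ds^1[1/s] = -1/s². d^2/ds^2[1/s] = 2/s^3. d^3/ds^3[1/s] = -6/s^4. d^4/ds^4[1/s] = 24/s^5. d^5/ds^5[1/s] = -120/s^6. d^6/ds^6[1/s] = 720/s^7. d^7/ds^7[1/s] = -5040/s^8. So L{t^7} = (-1)^{7}·-5040/s^8 = 5040/s^8. Then L{t^7·12} = 12·5040/s^8 = 60480/s^8

Final answer: 60480/s^8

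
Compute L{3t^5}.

L{t^n} = n!/s^(n+1). So L{3t^5} = 3·5!/s^6 = 360/s^6

Final answer: 360/s^6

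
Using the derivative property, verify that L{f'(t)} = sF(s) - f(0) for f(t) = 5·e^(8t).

f'(t) = 40e^(8t). Direct: L{f'(t)} = 40/(s-8). Property: s·5/(s-8) - 5 = (5s - 5(s-8))/(s-8) = 40/(s-8). ✓

Final answer: 40/(s-8)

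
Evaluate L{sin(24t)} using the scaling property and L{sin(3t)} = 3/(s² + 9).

Using L{f(at)} = (1/a)F(s/a) with a=8: L{sin(24t)} = (1/8) · 3/((s/8)² + 9) = (1/8) · 3·64/(s² + 576) = 24/(s² + 576)

Final answer: 24/(s² + 576)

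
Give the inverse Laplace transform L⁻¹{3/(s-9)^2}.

L⁻¹{n!/(s-a)^(n+1)} = t^n·e^(at) with n=1, a=9. So L⁻¹{1/(s-9)^2} = t·e^(9t), and L⁻¹{3/(s-9)^2} = (3/1)·t·e^(9t) = 3·t·e^(9t)

Final answer: 3·t·e^(9t)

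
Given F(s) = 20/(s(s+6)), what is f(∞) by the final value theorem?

f(∞) = lim_{s→0} s·20/(s(s+6)) = lim_{s→0} 20/(s+6) = 20/6 = 10/3

Final answer: 10/3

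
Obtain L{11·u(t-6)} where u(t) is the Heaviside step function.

L{u(t-a)} = e^(-as)/s. Here a=6, so L{u(t-6)} = e^(-6s)/s, and L{11·u(t-6)} = 11·e^(-6s)/s

Final answer: 11·e^(-6s)/s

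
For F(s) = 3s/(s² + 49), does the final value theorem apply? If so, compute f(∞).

The final value theorem requires all poles of sF(s) in the left half-plane. sF(s) = 3s²/(s² + 49) has poles at s = ±7i (imaginary axis). Theorem does NOT apply (oscillatory system).

Final answer: Not applicable (oscillatory)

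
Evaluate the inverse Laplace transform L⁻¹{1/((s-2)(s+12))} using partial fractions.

Decompose: A/(s-2) + B/(s+12). A = 1/14, B = -1/14. f(t) = (e^(2t) - e^(-12t))/14

Final answer: (e^(2t) - e^(-12t))/14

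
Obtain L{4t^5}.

L{t^n} = n!/s^(n+1). So L{4t^5} = 4·5!/s^6 = 480/s^6

Final answer: 480/s^6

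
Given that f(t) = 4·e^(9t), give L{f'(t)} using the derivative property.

f(0) = 4, F(s) = 4/(s-9). L{f'(t)} = s·F(s) - f(0) = 4s/(s-9) - 4 = (4s - 4(s-9))/(s-9) = 36/(s-9)

Final answer: 36/(s-9)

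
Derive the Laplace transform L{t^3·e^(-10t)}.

L{t^n·e^(at)} = n!/(s-a)^(n+1), so L{t^3·e^(-10t)} = 6/(s+10)^4

Final answer: 6/(s+10)^4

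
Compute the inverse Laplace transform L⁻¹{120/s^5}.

L⁻¹{n!/s^(n+1)} = t^n with n=4. So L⁻¹{24/s^5} = t^4, and L⁻¹{120/s^5} = (120/24)·t^4 = 5·t^4

Final answer: 5·t^4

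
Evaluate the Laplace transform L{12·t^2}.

L{t^n} = n!/s^(n+1), so L{t^2} = 2/s^3. Then L{12·t^2} = 12·2/s^3 = 24/s^3

Final answer: 24/s^3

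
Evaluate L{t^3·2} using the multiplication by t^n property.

L{2} = 2/s. d^1/ds^1[1/s] = -1/s². d^2/ds^2[1/s] = 2/s^3. d^3/ds^3[1/s] = -6/s^4. So L{t^3} = (-1)^{3}·-6/s^4 = 6/s^4. Then L{t^3·2} = 2·6/s^4 = 12/s^4

Final answer: 12/s^4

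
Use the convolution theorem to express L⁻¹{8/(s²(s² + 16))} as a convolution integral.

8/(s²(s² + 16)) = (1/s²)·(8/(s² + 16)) = L{t}·L{2·sin(4t)}. So f(t) = t*(2·sin(4t)) = ∫₀ᵗ 2τ·sin(4(t-τ)) dτ

Final answer: ∫₀ᵗ 2τ·sin(4(t-τ)) dτ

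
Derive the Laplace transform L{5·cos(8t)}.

L{cos(ωt)} = s/(s² + ω²), so L{cos(8t)} = s/(s² + 64). Then L{5·cos(8t)} = 5·s/(s² + 64) = 5s/(s² + 64)

Final answer: 5s/(s² + 64)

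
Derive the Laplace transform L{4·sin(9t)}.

L{sin(ωt)} = ω/(s² + ω²), so L{sin(9t)} = 9/(s² + 81). Then L{4·sin(9t)} = 4·9/(s² + 81) = 36/(s² + 81)

Final answer: 36/(s² + 81)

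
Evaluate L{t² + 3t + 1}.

L{t² + 3t + 1} = 2/s³ + 3/s² + 1/s = 2/s³ + 3/s² + 1/s

Final answer: 2/s³ + 3/s² + 1/s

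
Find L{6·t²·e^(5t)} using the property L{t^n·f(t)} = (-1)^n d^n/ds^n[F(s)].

L{e^(5t)} = 1/(s-5). d/ds[1/(s-5)] = -1/(s-5)². d²/ds²[1/(s-5)] = 2/(s-5)³. So L{t²·e^(5t)} = (-1)² · 2/(s-5)³ = 2/(s-5)³. Then L{6·t²·e^(5t)} = 6·2/(s-5)³ = 12/(s-5)³

Final answer: 12/(s-5)³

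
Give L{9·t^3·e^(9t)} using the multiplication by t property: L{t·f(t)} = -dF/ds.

Using L{t^n·e^(at)} = n!/(s-a)^(n+1), L{t^3·e^(9t)} = 6/(s-9)^4, so L{9·t^3·e^(9t)} = 9·6/(s-9)^4 = 54/(s-9)^4

Final answer: 54/(s-9)^4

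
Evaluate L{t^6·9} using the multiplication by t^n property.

L{9} = 9/s. d^1/ds^1[1/s] = -1/s². d^2/ds^2[1/s] = 2/s^3. d^3/ds^3[1/s] = -6/s^4. d^4/ds^4[1/s] = 24/s^5. d^5/ds^5[1/s] = -120/s^6. d^6/ds^6[1/s] = 720/s^7. So L{t^6} = (-1)^{6}·720/s^7 = 720/s^7. Then L{t^6·9} = 9·720/s^7 = 6480/s^7

Final answer: 6480/s^7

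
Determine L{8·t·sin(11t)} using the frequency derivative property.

L{sin(11t)} = 11/(s² + 121). By L{t·f(t)} = -F'(s): -d/ds[11/(s² + 121)] = -(11)·(-2s)/(s² + 121)² = 22s/(s² + 121)². Then L{8·t·sin(11t)} = 8·22s/(s² + 121)² = 176s/(s² + 121)²

Final answer: 176s/(s² + 121)²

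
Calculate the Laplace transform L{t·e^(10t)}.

L{t^n·e^(at)} = n!/(s-a)^(n+1), so L{t·e^(10t)} = 1/(s-10)^2

Final answer: 1/(s-10)^2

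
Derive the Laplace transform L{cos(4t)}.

L{cos(ωt)} = s/(s² + ω²), so L{cos(4t)} = s/(s² + 16)

Final answer: s/(s² + 16)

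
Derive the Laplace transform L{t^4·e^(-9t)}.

L{t^n·e^(at)} = n!/(s-a)^(n+1), so L{t^4·e^(-9t)} = 24/(s+9)^5

Final answer: 24/(s+9)^5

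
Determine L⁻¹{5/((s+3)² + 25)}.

Form: b/((s-a)² + b²) → e^(at)sin(bt). With a=-3, b=5

Final answer: e^(-3t)·sin(5t)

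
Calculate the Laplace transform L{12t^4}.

L{12t^4} = 12 · L{t^4} = 12 · 24/s^5 = 288/s^5

Final answer: 288/s^5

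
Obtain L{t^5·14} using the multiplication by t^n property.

L{14} = 14/s. d^1/ds^1[1/s] = -1/s². d^2/ds^2[1/s] = 2/s^3. d^3/ds^3[1/s] = -6/s^4. d^4/ds^4[1/s] = 24/s^5. d^5/ds^5[1/s] = -120/s^6. So L{t^5} = (-1)^{5}·-120/s^6 = 120/s^6. Then L{t^5·14} = 14·120/s^6 = 1680/s^6

Final answer: 1680/s^6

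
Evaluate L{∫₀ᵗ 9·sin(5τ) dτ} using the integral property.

L{∫₀ᵗ f(τ)dτ} = F(s)/s with F(s) = 45/(s² + 25), so the result is (45/(s² + 25))/s = 45/(s(s² + 25))

Final answer: 45/(s(s² + 25))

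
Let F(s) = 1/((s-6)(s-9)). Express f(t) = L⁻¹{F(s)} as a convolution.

1/((s-6)(s-9)) = (1/(s-6))·(1/(s-9)) = L{e^(6t)}·L{e^(9t)}. So f(t) = e^(6t)*e^(9t) = ∫₀ᵗ e^(6τ)·e^(9(t-τ)) dτ

Final answer: ∫₀ᵗ e^(6τ)·e^(9(t-τ)) dτ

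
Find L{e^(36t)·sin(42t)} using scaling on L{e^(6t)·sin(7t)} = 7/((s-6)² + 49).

Scaling with a=6: L{e^(36t)·sin(42t)} = (1/6) · 7/((s/6-6)² + 49). Simplifying: 42/((s-36)² + 1764)

Final answer: 42/((s-36)² + 1764)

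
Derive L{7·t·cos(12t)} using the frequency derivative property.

L{cos(12t)} = s/(s² + 144). Derivative: d/ds[s/(s² + 144)] = [(s² + 144) - s·2s]/(s² + 144)² = (144 - s²)/(s² + 144)². So L{t·cos(12t)} = -F'(s) = (s² - 144)/(s² + 144)². Then L{7·t·cos(12t)} = 7·(s² - 144)/(s² + 144)²

Final answer: 7·(s² - 144)/(s² + 144)²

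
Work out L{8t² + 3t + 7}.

L{8t² + 3t + 7} = 8·2/s³ + 3/s² + 7/s = 16/s³ + 3/s² + 7/s

Final answer: 16/s³ + 3/s² + 7/s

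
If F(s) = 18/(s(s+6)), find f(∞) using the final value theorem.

f(∞) = lim_{s→0} s·18/(s(s+6)) = lim_{s→0} 18/(s+6) = 18/6 = 3

Final answer: 3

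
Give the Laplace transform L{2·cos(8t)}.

L{cos(ωt)} = s/(s² + ω²), so L{cos(8t)} = s/(s² + 64). Then L{2·cos(8t)} = 2·s/(s² + 64) = 2s/(s² + 64)

Final answer: 2s/(s² + 64)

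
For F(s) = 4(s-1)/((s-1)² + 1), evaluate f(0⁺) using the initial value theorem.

f(0⁺) = lim_{s→∞} sF(s) = lim_{s→∞} 4s(s-1)/((s-1)² + 1) = 4

Final answer: 4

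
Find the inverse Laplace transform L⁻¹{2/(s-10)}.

L⁻¹{1/(s-a)} = e^(at), so L⁻¹{1/(s-10)} = e^(10t), and L⁻¹{2/(s-10)} = 2·e^(10t)

Final answer: 2·e^(10t)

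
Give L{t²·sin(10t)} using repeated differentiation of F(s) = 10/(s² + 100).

F(s) = 10/(s² + 100). F'(s) = -20s/(s² + 100)². F''(s) = -20(100 - 3s²)/(s² + 100)³ = (60s² - 2000)/(s² + 100)³. So L{t²·sin(10t)} = (-1)² F''(s) = (60s² - 2000)/(s² + 100)³

Final answer: (60s² - 2000)/(s² + 100)³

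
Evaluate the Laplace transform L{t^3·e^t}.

L{t^n·e^(at)} = n!/(s-a)^(n+1), so L{t^3·e^t} = 6/(s-1)^4

Final answer: 6/(s-1)^4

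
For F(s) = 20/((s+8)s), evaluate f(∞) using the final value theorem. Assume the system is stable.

f(∞) = lim_{s→0} sF(s) = lim_{s→0} 20/(s+8) = 5/2

Final answer: 5/2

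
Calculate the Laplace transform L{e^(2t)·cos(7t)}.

L{e^(at)·cos(ωt)} = (s-a)/((s-a)² + ω²), so L{e^(2t)·cos(7t)} = (s-2)/((s-2)² + 49)

Final answer: (s-2)/((s-2)² + 49)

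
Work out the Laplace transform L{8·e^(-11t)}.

L{e^(at)} = 1/(s-a), so L{e^(-11t)} = 1/(s+11). Then L{8·e^(-11t)} = 8/(s+11)

Final answer: 8/(s+11)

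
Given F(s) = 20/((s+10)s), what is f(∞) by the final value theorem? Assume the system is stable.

f(∞) = lim_{s→0} sF(s) = lim_{s→0} 20/(s+10) = 2

Final answer: 2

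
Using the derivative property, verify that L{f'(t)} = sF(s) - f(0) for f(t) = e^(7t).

f'(t) = 7e^(7t). Direct: L{f'(t)} = 7/(s-7). Property: s·1/(s-7) - 1 = (s - (s-7))/(s-7) = 7/(s-7). ✓

Final answer: 7/(s-7)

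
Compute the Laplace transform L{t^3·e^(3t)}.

L{t^n·e^(at)} = n!/(s-a)^(n+1), so L{t^3·e^(3t)} = 6/(s-3)^4

Final answer: 6/(s-3)^4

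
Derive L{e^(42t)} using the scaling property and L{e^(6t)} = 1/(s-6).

Using L{f(at)} = (1/a)F(s/a) with a=7 and f(t) = e^(6t): L{e^(42t)} = (1/7) · 1/((s/7)-6) = (1/7) · 7/(s-42) = 1/(s-42)

Final answer: 1/(s-42)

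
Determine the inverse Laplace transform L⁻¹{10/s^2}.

L⁻¹{n!/s^(n+1)} = t^n with n=1. So L⁻¹{1/s^2} = t, and L⁻¹{10/s^2} = (10/1)·t = 10·t

Final answer: 10·t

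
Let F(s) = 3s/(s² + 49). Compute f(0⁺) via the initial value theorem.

f(0⁺) = lim_{s→∞} s·3s/(s² + 49) = lim_{s→∞} 3s²/(s² + 49) = 3

Final answer: 3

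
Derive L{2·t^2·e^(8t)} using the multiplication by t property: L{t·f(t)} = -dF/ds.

Using L{t^n·e^(at)} = n!/(s-a)^(n+1), L{t^2·e^(8t)} = 2/(s-8)^3, so L{2·t^2·e^(8t)} = 2·2/(s-8)^3 = 4/(s-8)^3

Final answer: 4/(s-8)^3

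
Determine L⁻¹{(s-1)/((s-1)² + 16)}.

Using frequency shift: L⁻¹{(s-a)/((s-a)² + b²)} = e^(at)cos(bt). Here a=1, b=4

Final answer: e^t·cos(4t)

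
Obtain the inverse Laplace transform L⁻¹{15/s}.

L⁻¹{c/s} = c, so L⁻¹{15/s} = 15

Final answer: 15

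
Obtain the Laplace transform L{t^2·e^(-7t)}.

L{t^n·e^(at)} = n!/(s-a)^(n+1), so L{t^2·e^(-7t)} = 2/(s+7)^3

Final answer: 2/(s+7)^3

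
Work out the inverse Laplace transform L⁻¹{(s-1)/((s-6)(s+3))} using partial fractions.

Using partial fractions, f(t) = (5e^(6t) + 4e^(-3t))/9

Final answer: (5e^(6t) + 4e^(-3t))/9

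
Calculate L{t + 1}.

L{t + 1} = L{t} + L{1} = 1/s² + 1/s

Final answer: 1/s² + 1/s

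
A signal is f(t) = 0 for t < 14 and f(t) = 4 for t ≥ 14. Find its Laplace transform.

f(t) = 4·u(t-14). L{u(t-14)} = e^(-14s)/s, so L{f(t)} = 4·e^(-14s)/s

Final answer: 4·e^(-14s)/s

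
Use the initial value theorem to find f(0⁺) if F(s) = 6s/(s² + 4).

f(0⁺) = lim_{s→∞} s·6s/(s² + 4) = lim_{s→∞} 6s²/(s² + 4) = 6

Final answer: 6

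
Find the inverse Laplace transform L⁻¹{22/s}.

L⁻¹{c/s} = c, so L⁻¹{22/s} = 22

Final answer: 22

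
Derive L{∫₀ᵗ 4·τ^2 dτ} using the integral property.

L{∫₀ᵗ f(τ)dτ} = F(s)/s with f(t) = 4t^2. F(s) = 8/s^3, so L{∫₀ᵗ 4·τ^2 dτ} = (8/s^3)/s = 8/s^4. (Check: ∫₀ᵗ 4·τ^2 dτ = 4t^3/3.)

Final answer: 8/s^4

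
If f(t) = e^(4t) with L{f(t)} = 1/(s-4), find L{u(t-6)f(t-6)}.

Time shift theorem: L{u(t-a)f(t-a)} = e^(-as)F(s). Here a=6, F(s) = 1/(s-4), so L{u(t-6)f(t-6)} = e^(-6s)·1/(s-4)

Final answer: e^(-6s)·1/(s-4)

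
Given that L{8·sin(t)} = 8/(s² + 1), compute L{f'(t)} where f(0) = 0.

L{f'(t)} = s·F(s) - f(0) = s·8/(s² + 1) - 0 = 8s/(s² + 1)

Final answer: 8s/(s² + 1)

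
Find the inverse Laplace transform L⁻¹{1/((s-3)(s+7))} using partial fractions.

Decompose: A/(s-3) + B/(s+7). A = 1/10, B = -1/10. f(t) = (e^(3t) - e^(-7t))/10

Final answer: (e^(3t) - e^(-7t))/10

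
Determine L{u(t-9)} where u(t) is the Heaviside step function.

L{u(t-a)} = e^(-as)/s. Here a=9, so L{u(t-9)} = e^(-9s)/s

Final answer: e^(-9s)/s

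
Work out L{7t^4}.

L{t^n} = n!/s^(n+1). So L{7t^4} = 7·4!/s^5 = 168/s^5

Final answer: 168/s^5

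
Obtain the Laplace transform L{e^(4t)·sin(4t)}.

L{e^(at)·sin(ωt)} = ω/((s-a)² + ω²), so L{e^(4t)·sin(4t)} = 4/((s-4)² + 16)

Final answer: 4/((s-4)² + 16)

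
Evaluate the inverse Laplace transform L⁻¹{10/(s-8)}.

L⁻¹{1/(s-a)} = e^(at), so L⁻¹{1/(s-8)} = e^(8t), and L⁻¹{10/(s-8)} = 10·e^(8t)

Final answer: 10·e^(8t)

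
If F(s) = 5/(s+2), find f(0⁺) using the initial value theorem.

f(0⁺) = lim_{s→∞} s·5/(s+2) = lim_{s→∞} 5s/(s+2) = 5

Final answer: 5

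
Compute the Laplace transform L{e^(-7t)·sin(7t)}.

L{e^(at)·sin(ωt)} = ω/((s-a)² + ω²), so L{e^(-7t)·sin(7t)} = 7/((s+7)² + 49)

Final answer: 7/((s+7)² + 49)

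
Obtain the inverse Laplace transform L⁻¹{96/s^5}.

L⁻¹{n!/s^(n+1)} = t^n with n=4. So L⁻¹{24/s^5} = t^4, and L⁻¹{96/s^5} = (96/24)·t^4 = 4·t^4

Final answer: 4·t^4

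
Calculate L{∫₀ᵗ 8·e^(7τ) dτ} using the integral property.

L{∫₀ᵗ f(τ)dτ} = F(s)/s with F(s) = 8/(s-7), so L{∫₀ᵗ 8·e^(7τ) dτ} = 8/(s(s-7))

Final answer: 8/(s(s-7))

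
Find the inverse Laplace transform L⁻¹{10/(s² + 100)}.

L⁻¹{10/(s² + 100)} = sin(10t)

Final answer: sin(10t)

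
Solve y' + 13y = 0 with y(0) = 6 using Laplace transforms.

L{y'} + 13L{y} = 0. sY - 6 + 13Y = 0. Y(s+13) = 6. Y = 6/(s+13)

Final answer: y(t) = 6e^(-13t)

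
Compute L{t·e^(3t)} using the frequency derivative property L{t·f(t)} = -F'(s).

L{e^(3t)} = 1/(s-3). By frequency derivative: L{t·e^(3t)} = -d/ds[1/(s-3)] = -(-1)/(s-3)² = 1/(s-3)²

Final answer: 1/(s-3)²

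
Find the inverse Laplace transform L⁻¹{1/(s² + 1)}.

L⁻¹{1/(s² + 1)} = sin(t)

Final answer: sin(t)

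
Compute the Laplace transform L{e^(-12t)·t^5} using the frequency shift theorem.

L{e^(at)·t^n} = n!/(s-a)^(n+1), so L{e^(-12t)·t^5} = 120/(s+12)^6

Final answer: 120/(s+12)^6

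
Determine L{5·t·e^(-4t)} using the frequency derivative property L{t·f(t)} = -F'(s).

L{e^(-4t)} = 1/(s+4). By frequency derivative: L{t·e^(-4t)} = -d/ds[1/(s+4)] = -(-1)/(s+4)² = 1/(s+4)². Then L{5·t·e^(-4t)} = 5·1/(s+4)² = 5/(s+4)²

Final answer: 5/(s+4)²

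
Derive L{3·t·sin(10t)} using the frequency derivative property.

L{sin(10t)} = 10/(s² + 100). By L{t·f(t)} = -F'(s): -d/ds[10/(s² + 100)] = -(10)·(-2s)/(s² + 100)² = 20s/(s² + 100)². Then L{3·t·sin(10t)} = 3·20s/(s² + 100)² = 60s/(s² + 100)²

Final answer: 60s/(s² + 100)²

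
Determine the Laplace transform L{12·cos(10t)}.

L{cos(ωt)} = s/(s² + ω²), so L{cos(10t)} = s/(s² + 100). Then L{12·cos(10t)} = 12·s/(s² + 100) = 12s/(s² + 100)

Final answer: 12s/(s² + 100)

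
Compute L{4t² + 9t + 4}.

L{4t² + 9t + 4} = 4·2/s³ + 9/s² + 4/s = 8/s³ + 9/s² + 4/s

Final answer: 8/s³ + 9/s² + 4/s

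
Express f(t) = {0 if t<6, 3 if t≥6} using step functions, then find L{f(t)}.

f(t) = 3·u(t-6). L{u(t-6)} = e^(-6s)/s, so L{f(t)} = 3·e^(-6s)/s

Final answer: 3·e^(-6s)/s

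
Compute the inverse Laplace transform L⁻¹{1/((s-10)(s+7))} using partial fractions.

Decompose: A/(s-10) + B/(s+7). A = 1/17, B = -1/17. f(t) = (e^(10t) - e^(-7t))/17

Final answer: (e^(10t) - e^(-7t))/17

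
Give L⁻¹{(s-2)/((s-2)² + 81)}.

Using frequency shift: L⁻¹{(s-a)/((s-a)² + b²)} = e^(at)cos(bt). Here a=2, b=9

Final answer: e^(2t)·cos(9t)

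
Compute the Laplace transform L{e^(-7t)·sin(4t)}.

L{e^(at)·sin(ωt)} = ω/((s-a)² + ω²), so L{e^(-7t)·sin(4t)} = 4/((s+7)² + 16)

Final answer: 4/((s+7)² + 16)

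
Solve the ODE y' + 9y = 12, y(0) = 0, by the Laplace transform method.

sY + 9Y = 12/s. Y = 12/(s(s+9)). Partial fractions: Y = 4/3/s - 4/3/(s+9)

Final answer: y(t) = 4/3(1 - e^(-9t))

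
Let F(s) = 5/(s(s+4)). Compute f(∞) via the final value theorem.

f(∞) = lim_{s→0} s·5/(s(s+4)) = lim_{s→0} 5/(s+4) = 5/4 = 5/4

Final answer: 5/4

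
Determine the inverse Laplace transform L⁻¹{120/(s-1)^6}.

L⁻¹{n!/(s-a)^(n+1)} = t^n·e^(at), so L⁻¹{120/(s-1)^6} = t^5·e^t

Final answer: t^5·e^t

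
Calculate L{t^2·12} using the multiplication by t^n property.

L{12} = 12/s. d^1/ds^1[1/s] = -1/s². d^2/ds^2[1/s] = 2/s^3. So L{t^2} = (-1)^{2}·2/s^3 = 2/s^3. Then L{t^2·12} = 12·2/s^3 = 24/s^3

Final answer: 24/s^3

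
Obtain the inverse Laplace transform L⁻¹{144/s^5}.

L⁻¹{n!/s^(n+1)} = t^n with n=4. So L⁻¹{24/s^5} = t^4, and L⁻¹{144/s^5} = (144/24)·t^4 = 6·t^4

Final answer: 6·t^4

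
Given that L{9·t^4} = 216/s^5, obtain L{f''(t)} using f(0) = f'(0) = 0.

L{f''(t)} = s²F(s) - sf(0) - f'(0) = s²·216/s^5 - 0 - 0 = 216/s^3

Final answer: 216/s^3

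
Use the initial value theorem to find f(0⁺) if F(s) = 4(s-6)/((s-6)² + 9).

f(0⁺) = lim_{s→∞} sF(s) = lim_{s→∞} 4s(s-6)/((s-6)² + 9) = 4

Final answer: 4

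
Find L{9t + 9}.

L{9t + 9} = 9·L{t} + 9·L{1} = 9/s² + 9/s

Final answer: 9/s² + 9/s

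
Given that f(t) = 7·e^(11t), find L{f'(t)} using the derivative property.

f(0) = 7, F(s) = 7/(s-11). L{f'(t)} = s·F(s) - f(0) = 7s/(s-11) - 7 = (7s - 7(s-11))/(s-11) = 77/(s-11)

Final answer: 77/(s-11)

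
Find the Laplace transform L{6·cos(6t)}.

L{cos(ωt)} = s/(s² + ω²), so L{cos(6t)} = s/(s² + 36). Then L{6·cos(6t)} = 6·s/(s² + 36) = 6s/(s² + 36)

Final answer: 6s/(s² + 36)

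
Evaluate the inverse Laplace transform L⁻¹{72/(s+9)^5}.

L⁻¹{n!/(s-a)^(n+1)} = t^n·e^(at) with n=4, a=-9. So L⁻¹{24/(s+9)^5} = t^4·e^(-9t), and L⁻¹{72/(s+9)^5} = (72/24)·t^4·e^(-9t) = 3·t^4·e^(-9t)

Final answer: 3·t^4·e^(-9t)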